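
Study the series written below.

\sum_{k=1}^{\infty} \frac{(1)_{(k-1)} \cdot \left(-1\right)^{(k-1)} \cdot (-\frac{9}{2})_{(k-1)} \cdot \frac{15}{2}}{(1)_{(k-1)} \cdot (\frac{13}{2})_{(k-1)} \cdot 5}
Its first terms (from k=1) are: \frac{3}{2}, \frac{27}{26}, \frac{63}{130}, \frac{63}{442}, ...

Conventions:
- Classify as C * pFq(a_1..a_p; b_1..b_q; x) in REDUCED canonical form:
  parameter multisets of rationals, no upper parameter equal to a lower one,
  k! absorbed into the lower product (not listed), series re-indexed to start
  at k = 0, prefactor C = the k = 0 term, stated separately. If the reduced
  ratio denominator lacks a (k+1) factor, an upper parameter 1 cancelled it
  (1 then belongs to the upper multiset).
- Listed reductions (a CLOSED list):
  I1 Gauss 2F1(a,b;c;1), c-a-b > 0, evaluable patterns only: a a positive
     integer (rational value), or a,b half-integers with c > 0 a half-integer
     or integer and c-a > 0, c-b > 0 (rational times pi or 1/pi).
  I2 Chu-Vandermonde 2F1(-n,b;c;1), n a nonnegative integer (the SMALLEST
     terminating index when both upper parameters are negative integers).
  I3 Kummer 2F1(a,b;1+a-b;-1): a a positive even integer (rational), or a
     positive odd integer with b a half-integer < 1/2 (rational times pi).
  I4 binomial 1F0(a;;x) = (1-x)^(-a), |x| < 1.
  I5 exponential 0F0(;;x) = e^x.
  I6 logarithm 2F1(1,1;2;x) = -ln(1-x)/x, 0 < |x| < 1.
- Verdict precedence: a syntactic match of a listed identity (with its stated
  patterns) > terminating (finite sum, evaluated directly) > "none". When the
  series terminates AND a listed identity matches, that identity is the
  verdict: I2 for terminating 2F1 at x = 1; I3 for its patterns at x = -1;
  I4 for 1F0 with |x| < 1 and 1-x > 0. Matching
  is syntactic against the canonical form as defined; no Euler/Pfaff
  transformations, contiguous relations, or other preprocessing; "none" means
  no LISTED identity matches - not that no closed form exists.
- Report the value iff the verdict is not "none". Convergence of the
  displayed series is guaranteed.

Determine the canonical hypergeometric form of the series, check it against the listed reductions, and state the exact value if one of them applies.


With C = \frac{3}{2}: the canonical form is 2F1(-\frac{9}{2}, 1; \frac{13}{2}; -1). Verdict: Kummer (I3) fires (x = -1; c = \frac{13}{2} equals 1+a-b for upper {-\frac{9}{2}, 1}: listed pattern). Sum: \frac{2079}{2048} \cdot \pi.

First insight: t_0 = \frac{3}{2} here, and the constant factors (prefactor 3/2) combine into one prefactor.
Consecutive-term ratio: r(k) = -1 * (k-\frac{9}{2}) (k+1) / [(k+\frac{13}{2}) (k+1)] - rational in k, leading ratio -1; with t_0 = \frac{3}{2}, classification follows.


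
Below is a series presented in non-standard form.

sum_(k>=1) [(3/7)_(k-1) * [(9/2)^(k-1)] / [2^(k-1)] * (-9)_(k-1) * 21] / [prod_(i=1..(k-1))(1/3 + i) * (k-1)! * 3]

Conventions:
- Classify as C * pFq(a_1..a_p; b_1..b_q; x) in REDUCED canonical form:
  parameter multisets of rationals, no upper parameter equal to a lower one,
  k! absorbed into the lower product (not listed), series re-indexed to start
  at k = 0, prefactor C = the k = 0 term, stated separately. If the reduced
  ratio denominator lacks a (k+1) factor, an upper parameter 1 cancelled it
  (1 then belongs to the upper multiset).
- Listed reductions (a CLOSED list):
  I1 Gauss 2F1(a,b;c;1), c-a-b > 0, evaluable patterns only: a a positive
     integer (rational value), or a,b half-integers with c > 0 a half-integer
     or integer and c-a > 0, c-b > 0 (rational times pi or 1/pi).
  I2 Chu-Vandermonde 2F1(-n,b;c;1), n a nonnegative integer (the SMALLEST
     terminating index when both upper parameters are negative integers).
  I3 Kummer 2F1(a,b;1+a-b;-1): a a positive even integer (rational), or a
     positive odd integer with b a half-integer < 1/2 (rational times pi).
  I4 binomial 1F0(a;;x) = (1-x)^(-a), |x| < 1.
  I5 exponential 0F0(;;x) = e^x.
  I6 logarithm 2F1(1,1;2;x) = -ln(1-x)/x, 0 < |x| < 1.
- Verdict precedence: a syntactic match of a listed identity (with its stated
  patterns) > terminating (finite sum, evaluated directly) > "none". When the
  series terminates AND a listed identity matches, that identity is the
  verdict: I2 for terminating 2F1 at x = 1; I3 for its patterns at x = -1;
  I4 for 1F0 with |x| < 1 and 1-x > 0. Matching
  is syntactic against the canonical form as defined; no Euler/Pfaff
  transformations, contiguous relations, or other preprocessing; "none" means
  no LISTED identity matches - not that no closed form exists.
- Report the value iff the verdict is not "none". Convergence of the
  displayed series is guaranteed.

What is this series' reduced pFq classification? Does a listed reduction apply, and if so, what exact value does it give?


Key step: t_0 being 7, the lower running product (C = 7) is a rising factorial.
Consecutive-term ratio: r(k) = (9/4) * (k-9) (k+3/7) / [(k+4/3) (k+1)] - poly over poly, x = (9/4) from leading terms; C = 7 at k = 0.

Canonical form: C = 7 times 2F1 with upper {-9, 3/7}, lower {4/3}, x = 9/4. Verdict: terminating - upper parameter -9 makes this a finite sum (last index 9), evaluated exactly. Value: -56898994390687627/423561376374456320.


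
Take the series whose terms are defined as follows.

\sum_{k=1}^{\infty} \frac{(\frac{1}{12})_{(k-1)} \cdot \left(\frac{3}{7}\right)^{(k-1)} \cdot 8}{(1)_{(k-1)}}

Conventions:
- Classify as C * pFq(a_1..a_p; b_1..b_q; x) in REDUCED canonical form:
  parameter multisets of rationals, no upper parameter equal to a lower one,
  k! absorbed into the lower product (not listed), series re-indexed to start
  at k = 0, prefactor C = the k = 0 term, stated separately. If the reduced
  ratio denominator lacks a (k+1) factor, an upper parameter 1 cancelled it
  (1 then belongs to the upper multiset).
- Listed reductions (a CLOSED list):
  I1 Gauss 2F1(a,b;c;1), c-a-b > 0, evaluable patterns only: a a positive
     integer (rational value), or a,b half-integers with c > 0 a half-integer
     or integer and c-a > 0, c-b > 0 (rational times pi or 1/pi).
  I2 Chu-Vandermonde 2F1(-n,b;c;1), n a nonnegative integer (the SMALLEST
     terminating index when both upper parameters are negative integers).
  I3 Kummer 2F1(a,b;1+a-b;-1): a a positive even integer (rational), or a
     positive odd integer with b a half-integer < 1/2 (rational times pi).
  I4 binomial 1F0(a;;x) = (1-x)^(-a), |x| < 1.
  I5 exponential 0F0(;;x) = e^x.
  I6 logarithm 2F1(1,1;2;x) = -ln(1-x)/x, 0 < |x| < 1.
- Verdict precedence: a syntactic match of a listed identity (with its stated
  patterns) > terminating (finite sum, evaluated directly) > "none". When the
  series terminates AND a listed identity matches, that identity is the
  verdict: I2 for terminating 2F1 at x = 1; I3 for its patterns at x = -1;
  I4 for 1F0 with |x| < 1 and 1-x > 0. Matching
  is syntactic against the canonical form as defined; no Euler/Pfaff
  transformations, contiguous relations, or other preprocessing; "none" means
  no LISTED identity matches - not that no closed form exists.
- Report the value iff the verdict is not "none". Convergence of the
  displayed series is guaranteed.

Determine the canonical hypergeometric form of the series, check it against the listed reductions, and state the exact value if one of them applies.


Key step: x = \frac{3}{7} and (1)_k (C = 8) is k! itself.
Term ratio: r(k) = \frac{3}{7} * (k+\frac{1}{12}) / [(k+1)] - rational in k, leading ratio \frac{3}{7}; with t_0 = 8, classification follows.

At argument \frac{3}{7}: a 1F0 with upper {\frac{1}{12}}, lower {-}, scaled by C = 8. Verdict: binomial (I4) fires (the 1F0 binomial series: exponent -1/12, x = \frac{3}{7}). Sum: 8 \cdot \left(\frac{4}{7}\right)^{-\frac{1}{12}}.


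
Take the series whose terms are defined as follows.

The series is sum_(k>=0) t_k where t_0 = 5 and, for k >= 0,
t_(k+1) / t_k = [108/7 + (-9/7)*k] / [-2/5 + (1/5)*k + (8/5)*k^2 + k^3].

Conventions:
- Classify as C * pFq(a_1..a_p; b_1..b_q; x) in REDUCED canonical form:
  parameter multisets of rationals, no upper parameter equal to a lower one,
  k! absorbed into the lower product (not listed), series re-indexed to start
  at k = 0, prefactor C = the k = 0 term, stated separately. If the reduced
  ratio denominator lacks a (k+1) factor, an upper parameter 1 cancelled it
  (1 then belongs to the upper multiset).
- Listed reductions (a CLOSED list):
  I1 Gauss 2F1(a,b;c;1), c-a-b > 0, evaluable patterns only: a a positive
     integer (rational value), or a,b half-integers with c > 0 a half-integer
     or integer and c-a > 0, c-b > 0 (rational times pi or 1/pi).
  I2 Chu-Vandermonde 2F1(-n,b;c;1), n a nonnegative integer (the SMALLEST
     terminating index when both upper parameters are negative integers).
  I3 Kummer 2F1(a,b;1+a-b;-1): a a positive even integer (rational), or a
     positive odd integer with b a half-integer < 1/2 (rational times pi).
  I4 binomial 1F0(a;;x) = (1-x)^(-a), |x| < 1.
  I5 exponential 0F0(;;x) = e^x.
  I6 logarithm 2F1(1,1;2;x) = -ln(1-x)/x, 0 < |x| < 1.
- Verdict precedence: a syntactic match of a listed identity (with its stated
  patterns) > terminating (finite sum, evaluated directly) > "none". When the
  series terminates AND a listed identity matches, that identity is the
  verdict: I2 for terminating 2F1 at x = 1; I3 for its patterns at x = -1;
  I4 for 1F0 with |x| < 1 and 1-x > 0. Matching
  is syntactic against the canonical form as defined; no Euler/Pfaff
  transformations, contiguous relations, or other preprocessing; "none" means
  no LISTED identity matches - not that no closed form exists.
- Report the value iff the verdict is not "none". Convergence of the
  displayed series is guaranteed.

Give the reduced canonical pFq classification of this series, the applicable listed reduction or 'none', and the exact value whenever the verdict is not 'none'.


This is 5 * 1F2(-12; -2/5, 1; -9/7) in reduced canonical form. Verdict: terminating. With -12 upstairs the series is a 13-term polynomial sum; evaluated term by term. Sum: -11833437142736969008944580858405/4456428567623073208031248384.

Structural cue: t_0 = 5 here, and factor the ratio over Q (C = 5, x = -9/7): negated roots = parameters.
Consecutive-term ratio: r(k) = (-9/7) * (k-12) / [(k-2/5) (k+1) (k+1)] - poly over poly, x = (-9/7) from leading terms; C = 5 at k = 0.


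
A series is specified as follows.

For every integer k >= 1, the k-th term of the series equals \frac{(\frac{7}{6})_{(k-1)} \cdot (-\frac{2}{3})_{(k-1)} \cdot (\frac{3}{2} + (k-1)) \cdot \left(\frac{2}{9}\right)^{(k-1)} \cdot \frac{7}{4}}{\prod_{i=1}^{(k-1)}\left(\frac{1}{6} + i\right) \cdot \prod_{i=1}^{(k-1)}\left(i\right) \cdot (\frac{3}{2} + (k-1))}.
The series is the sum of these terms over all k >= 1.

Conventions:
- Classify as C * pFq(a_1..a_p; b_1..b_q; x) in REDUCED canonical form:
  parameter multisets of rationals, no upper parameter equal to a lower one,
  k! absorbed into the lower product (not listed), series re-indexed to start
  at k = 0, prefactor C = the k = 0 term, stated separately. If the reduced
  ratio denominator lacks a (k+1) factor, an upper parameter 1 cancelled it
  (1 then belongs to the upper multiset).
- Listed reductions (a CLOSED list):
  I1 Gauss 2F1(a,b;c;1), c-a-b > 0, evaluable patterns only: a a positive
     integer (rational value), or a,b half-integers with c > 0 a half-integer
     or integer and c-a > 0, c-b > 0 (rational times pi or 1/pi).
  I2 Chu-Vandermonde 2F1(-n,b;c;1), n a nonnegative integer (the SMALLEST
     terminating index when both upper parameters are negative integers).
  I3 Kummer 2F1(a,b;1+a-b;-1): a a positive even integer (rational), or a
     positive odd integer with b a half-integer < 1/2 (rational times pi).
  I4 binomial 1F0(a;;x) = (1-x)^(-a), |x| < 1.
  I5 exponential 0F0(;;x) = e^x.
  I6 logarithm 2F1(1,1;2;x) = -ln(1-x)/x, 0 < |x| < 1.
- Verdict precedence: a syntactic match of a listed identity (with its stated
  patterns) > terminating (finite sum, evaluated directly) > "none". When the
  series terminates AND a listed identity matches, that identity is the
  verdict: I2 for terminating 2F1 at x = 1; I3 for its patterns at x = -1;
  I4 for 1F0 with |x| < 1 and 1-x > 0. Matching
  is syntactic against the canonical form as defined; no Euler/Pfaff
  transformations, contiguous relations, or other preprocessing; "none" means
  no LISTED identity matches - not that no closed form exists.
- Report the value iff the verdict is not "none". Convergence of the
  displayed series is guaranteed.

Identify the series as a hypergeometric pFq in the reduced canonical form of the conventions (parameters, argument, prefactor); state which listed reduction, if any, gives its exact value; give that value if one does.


Canonical form: C = \frac{7}{4} times 1F0 with upper {-\frac{2}{3}}, lower {-}, x = \frac{2}{9}. Verdict: the binomial series (I4) fires (the 1F0 binomial series: exponent 2/3, x = \frac{2}{9}). Its exact value is \frac{7}{4} \cdot \left(\frac{7}{9}\right)^{\frac{2}{3}}.

Structural cue: x = \frac{2}{9} and the parameter 7/6 appears in both the upper and lower lists and cancels (alongside the other common factor).
Ratio: r(k) = \frac{2}{9} * (k-\frac{2}{3}) / [(k+1)] ; factor over Q: parameters, x = \frac{2}{9}, and C = \frac{7}{4}.


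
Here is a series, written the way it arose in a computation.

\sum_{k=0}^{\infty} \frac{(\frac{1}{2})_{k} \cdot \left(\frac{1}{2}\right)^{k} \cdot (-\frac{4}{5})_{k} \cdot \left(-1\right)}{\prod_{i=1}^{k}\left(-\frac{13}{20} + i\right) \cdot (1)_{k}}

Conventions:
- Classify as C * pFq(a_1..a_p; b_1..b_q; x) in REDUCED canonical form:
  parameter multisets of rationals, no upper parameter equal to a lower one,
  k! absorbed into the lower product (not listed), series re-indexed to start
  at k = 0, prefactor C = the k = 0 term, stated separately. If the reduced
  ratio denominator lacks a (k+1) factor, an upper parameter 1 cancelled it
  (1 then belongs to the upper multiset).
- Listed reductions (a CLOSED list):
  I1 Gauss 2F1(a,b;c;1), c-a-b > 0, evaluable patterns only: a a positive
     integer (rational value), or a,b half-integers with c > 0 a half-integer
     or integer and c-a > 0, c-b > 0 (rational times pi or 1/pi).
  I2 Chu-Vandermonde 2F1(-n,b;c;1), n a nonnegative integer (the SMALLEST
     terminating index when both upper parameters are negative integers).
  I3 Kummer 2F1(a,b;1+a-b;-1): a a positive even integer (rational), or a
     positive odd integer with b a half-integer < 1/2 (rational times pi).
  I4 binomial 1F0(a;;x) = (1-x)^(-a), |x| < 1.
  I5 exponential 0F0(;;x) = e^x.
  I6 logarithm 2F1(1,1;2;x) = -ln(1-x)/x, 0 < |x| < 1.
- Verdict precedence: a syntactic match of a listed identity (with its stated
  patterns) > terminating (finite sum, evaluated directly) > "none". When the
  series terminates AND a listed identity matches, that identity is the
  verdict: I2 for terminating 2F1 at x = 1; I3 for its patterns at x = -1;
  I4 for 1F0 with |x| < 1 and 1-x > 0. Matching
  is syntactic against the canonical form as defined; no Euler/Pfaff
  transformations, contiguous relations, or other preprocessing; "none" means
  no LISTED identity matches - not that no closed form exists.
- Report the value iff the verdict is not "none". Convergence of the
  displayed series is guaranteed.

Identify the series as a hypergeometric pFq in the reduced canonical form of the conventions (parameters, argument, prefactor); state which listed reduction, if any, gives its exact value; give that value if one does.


Canonical form: C = -1 times 2F1 with upper {-\frac{4}{5}, \frac{1}{2}}, lower {\frac{7}{20}}, x = \frac{1}{2}. Verdict: none - this 2F1 at x = \frac{1}{2} matches no listed pattern, and upper {-\frac{4}{5}, \frac{1}{2}} holds no stopper.

Key observation: t_0 = -1 here, and the lower running product (C = -1, x = 1/2) is a rising factorial.
Step ratio: r(k) = \frac{1}{2} * (k-\frac{4}{5}) (k+\frac{1}{2}) / [(k+\frac{7}{20}) (k+1)] - rational; roots negated = parameters, x = \frac{1}{2}, C = -1.


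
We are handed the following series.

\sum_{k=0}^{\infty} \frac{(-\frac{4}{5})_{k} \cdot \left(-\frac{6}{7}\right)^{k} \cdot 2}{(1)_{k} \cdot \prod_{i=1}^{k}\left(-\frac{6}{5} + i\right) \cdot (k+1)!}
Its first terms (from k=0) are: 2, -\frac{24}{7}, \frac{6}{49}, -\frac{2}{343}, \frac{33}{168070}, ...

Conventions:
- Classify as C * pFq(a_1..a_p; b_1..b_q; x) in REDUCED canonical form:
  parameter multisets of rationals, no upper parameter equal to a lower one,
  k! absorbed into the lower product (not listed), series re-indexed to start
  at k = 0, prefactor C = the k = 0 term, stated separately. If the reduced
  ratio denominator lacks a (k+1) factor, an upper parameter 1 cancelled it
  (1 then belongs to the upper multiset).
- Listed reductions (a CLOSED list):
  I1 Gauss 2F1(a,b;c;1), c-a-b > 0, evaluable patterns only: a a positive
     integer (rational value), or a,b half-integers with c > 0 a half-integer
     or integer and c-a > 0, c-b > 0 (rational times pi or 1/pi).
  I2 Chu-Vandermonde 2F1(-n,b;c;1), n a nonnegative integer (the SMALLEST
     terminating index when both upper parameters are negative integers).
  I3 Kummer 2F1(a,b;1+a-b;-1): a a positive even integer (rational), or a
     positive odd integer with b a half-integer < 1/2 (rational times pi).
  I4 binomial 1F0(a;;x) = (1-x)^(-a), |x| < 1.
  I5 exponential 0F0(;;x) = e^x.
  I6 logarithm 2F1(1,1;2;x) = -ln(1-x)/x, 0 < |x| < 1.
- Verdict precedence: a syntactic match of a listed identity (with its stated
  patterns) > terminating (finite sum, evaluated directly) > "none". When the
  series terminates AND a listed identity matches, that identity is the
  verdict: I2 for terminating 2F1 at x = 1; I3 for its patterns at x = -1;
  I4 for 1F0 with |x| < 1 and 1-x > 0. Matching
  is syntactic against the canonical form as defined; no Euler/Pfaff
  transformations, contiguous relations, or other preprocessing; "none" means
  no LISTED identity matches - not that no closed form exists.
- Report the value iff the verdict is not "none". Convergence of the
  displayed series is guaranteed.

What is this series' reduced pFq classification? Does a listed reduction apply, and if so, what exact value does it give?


Classification (C = 2): 1F2 with upper {-\frac{4}{5}}, lower {-\frac{1}{5}, 2}, argument x = -\frac{6}{7}. Verdict: none - this 1F2 at x = -\frac{6}{7} matches no listed pattern, and upper {-\frac{4}{5}} holds no stopper.

First insight: with t_0 = 2, (1)_k (C = 2, x = -6/7) is k! itself.
Term ratio: r(k) = -\frac{6}{7} * (k-\frac{4}{5}) / [(k-\frac{1}{5}) (k+2) (k+1)] - rational in k. x = -\frac{6}{7}; t_0 = 2; negate the roots.


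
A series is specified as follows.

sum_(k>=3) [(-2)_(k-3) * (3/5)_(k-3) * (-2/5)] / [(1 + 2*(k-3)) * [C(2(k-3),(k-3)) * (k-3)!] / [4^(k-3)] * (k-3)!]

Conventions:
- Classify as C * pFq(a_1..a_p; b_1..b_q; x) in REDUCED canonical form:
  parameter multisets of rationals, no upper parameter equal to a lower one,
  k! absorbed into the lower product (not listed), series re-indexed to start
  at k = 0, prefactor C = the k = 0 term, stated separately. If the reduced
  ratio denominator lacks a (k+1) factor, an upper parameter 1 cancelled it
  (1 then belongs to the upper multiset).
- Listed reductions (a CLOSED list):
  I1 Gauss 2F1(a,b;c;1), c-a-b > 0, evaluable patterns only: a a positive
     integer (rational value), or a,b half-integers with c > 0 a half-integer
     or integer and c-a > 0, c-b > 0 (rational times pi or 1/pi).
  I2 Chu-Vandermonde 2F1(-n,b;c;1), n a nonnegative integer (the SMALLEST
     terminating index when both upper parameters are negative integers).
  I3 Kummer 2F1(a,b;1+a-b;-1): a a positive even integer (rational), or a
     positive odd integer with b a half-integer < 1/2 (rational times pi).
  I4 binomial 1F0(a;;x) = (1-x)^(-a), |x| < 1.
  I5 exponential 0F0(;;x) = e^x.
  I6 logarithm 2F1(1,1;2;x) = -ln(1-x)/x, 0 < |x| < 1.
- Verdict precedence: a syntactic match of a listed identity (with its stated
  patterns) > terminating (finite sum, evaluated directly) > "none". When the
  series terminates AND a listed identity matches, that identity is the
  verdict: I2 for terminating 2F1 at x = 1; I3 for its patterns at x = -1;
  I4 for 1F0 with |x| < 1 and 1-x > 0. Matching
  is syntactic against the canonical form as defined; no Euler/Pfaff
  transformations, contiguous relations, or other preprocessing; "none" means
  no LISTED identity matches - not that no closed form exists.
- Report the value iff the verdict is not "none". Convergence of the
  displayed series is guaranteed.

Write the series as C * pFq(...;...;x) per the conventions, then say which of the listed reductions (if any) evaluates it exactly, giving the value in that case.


Reduced: x = 1, 2F1, upper = {-2, 3/5}, lower = {3/2}, C = -2/5. Verdict: Vandermonde's identity (I2) fires (terminating 2F1 at x = 1 with n = 2, b = 3/5, c = 3/2). Sum: -114/625.

First insight: t_0 = -2/5 here, and the lower (2k+1) factor (C = -2/5, x = 1) shifts a half-integer Pochhammer.
Step ratio: r(k) = 1 * (k-2) (k+3/5) / [(k+3/2) (k+1)] - poly over poly, x = 1 from leading terms; C = -2/5 at k = 0.


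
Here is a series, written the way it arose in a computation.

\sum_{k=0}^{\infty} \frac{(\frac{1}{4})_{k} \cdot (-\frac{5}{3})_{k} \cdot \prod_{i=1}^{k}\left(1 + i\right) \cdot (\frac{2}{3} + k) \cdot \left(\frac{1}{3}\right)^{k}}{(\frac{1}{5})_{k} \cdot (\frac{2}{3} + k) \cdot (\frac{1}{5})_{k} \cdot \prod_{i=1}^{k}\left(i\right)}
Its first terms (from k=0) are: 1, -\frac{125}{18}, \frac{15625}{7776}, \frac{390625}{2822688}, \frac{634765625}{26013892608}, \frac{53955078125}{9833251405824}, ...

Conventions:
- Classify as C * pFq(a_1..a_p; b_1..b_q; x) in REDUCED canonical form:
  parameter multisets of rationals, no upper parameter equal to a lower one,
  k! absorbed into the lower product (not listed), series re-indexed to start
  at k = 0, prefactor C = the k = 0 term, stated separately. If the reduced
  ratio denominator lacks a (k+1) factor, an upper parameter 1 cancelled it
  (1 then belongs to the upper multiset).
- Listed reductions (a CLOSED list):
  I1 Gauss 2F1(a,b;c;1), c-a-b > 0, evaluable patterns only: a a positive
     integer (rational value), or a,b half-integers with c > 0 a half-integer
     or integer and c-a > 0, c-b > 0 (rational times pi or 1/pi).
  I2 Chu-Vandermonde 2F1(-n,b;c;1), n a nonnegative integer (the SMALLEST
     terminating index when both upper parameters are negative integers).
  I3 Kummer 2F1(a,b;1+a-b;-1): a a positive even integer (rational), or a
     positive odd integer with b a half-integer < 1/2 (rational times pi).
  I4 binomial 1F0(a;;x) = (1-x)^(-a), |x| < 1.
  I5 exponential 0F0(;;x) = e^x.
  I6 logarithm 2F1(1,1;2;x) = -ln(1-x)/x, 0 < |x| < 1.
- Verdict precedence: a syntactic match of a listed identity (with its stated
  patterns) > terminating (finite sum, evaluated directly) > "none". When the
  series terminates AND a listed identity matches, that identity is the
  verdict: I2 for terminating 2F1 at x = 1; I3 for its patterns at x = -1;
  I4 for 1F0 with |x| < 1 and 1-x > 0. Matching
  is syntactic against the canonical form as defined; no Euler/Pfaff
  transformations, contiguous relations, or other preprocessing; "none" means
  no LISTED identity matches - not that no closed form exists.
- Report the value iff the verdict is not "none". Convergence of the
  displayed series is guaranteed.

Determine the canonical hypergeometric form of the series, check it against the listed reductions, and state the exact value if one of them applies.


First insight: t_0 being 1, the product of the first k integers (prefactor 1) is k!.
Step ratio: r(k) = \frac{1}{3} * (k-\frac{5}{3}) (k+\frac{1}{4}) (k+2) / [(k+\frac{1}{5}) (k+\frac{1}{5}) (k+1)] - poly over poly, x = \frac{1}{3} from leading terms; C = 1 at k = 0.

At argument \frac{1}{3}: a 3F2 with upper {-\frac{5}{3}, \frac{1}{4}, 2}, lower {\frac{1}{5}, \frac{1}{5}}, scaled by C = 1. Verdict: none. Every listed pattern misses the 3F2 form at \frac{1}{3}, upper {-\frac{5}{3}, \frac{1}{4}, 2}.


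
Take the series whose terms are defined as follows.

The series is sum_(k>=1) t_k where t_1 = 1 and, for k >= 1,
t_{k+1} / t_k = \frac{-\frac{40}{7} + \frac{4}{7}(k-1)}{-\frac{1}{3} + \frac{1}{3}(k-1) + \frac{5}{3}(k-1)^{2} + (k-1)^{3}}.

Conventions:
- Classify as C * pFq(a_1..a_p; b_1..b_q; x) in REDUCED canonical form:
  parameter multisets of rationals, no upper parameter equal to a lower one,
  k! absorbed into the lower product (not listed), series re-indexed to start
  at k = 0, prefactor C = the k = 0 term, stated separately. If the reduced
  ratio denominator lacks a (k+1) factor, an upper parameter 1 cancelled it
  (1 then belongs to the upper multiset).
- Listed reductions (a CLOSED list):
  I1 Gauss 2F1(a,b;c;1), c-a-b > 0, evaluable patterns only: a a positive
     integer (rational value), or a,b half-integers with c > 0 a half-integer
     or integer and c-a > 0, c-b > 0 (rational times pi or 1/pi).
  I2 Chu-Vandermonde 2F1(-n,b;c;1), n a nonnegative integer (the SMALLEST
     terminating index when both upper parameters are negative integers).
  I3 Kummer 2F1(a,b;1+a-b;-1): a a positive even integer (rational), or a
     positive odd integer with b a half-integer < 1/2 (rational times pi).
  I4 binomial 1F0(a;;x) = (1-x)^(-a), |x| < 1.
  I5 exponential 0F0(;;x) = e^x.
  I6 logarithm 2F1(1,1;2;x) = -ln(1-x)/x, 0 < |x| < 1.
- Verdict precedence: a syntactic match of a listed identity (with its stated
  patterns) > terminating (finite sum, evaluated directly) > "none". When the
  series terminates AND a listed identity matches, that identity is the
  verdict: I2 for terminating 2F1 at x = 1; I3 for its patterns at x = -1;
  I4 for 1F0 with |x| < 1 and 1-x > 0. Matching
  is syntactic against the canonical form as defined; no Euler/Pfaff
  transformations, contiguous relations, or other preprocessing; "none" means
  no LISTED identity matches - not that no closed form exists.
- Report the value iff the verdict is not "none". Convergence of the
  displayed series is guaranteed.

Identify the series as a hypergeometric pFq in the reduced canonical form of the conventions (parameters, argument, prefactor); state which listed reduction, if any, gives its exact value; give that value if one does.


This is 1 * 1F2(-10; -\frac{1}{3}, 1; \frac{4}{7}) in reduced canonical form. Verdict: terminating. (-10)_k vanishes past k = 10, leaving a 11-term sum, computed directly. Value: -\frac{2782410346547682139}{483692432043445625}.

The tell: x = \frac{4}{7} and factor the ratio over Q (C = 1, x = 4/7): negated roots = parameters.
Step ratio: r(k) = \frac{4}{7} * (k-10) / [(k-\frac{1}{3}) (k+1) (k+1)] - rational in k. x = \frac{4}{7}; t_0 = 1; negate the roots.


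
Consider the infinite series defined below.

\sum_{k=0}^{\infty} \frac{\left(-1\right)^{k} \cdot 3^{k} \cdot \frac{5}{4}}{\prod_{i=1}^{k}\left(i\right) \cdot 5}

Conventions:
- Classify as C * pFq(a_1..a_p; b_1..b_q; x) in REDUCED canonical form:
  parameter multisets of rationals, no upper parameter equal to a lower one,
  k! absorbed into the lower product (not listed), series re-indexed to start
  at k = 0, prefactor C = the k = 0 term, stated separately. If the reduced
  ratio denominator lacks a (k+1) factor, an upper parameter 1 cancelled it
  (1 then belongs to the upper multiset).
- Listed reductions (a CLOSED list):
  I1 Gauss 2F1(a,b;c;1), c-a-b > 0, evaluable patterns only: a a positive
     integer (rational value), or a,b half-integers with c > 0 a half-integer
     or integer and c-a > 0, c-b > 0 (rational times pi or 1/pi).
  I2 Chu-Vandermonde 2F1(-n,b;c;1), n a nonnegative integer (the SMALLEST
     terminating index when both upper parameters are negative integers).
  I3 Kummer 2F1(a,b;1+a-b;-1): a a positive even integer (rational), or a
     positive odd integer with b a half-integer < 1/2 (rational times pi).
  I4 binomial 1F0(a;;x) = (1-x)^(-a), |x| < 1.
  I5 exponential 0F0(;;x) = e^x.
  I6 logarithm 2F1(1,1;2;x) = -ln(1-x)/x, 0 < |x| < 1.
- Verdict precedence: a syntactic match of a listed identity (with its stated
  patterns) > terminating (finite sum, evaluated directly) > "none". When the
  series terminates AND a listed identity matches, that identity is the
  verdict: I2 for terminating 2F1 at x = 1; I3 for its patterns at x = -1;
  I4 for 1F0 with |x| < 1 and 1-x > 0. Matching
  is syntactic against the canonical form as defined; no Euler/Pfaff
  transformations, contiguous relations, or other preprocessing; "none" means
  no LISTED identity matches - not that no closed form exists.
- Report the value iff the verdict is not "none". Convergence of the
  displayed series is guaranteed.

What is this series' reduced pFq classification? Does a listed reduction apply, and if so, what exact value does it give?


With C = \frac{1}{4}: the canonical form is 0F0(-; -; -3). Verdict: exponential (I5) fires (the 0F0 exponential series at x = -3). Value: \frac{1}{4} \cdot e^{-3}.

Structural cue: x = -3 and the constant factors (C = 1/4, x = -3) combine into one prefactor.
Adjacent-term ratio: r(k) = -3 * 1 / [(k+1)] - rational; roots negated = parameters, x = -3, C = \frac{1}{4}.


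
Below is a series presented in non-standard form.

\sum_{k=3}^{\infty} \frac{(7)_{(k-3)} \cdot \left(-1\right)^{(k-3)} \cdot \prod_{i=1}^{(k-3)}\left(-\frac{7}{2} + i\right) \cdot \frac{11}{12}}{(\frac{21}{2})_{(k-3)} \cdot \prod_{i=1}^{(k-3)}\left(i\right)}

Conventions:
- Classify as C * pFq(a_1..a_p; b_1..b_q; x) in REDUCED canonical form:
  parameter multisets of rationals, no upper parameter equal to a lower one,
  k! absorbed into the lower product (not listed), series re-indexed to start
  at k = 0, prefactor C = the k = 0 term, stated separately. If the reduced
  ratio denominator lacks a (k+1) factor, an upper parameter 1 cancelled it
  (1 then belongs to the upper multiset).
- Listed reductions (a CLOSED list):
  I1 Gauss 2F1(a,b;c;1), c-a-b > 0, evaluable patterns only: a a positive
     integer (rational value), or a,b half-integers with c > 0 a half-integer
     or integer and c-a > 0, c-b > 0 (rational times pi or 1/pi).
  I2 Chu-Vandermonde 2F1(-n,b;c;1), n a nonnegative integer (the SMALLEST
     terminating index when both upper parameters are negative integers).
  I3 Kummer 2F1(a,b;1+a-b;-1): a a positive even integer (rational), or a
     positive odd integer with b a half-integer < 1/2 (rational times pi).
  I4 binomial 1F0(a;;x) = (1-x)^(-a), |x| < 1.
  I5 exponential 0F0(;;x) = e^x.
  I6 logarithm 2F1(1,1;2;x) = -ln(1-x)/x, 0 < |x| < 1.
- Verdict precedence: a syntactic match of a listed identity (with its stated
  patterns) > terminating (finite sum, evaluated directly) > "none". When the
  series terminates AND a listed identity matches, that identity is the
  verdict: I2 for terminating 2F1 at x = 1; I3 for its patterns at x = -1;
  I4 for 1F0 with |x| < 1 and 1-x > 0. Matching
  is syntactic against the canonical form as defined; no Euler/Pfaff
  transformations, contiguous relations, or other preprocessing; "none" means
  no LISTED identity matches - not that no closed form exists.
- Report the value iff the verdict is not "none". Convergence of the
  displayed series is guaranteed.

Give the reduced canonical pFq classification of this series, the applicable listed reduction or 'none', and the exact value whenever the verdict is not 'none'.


Reduced: x = -1, 2F1, upper = {-\frac{5}{2}, 7}, lower = {\frac{21}{2}}, C = \frac{11}{12}. Verdict: Kummer (I3) fires (x = -1; c = \frac{21}{2} equals 1+a-b for upper {-\frac{5}{2}, 7}: listed pattern). Hence: \frac{17782765}{16777216} \cdot \pi.

The tell: x = -1 and the running product (prefactor 11/12) telescopes to a rising factorial.
Consecutive-term ratio: r(k) = -1 * (k-\frac{5}{2}) (k+7) / [(k+\frac{21}{2}) (k+1)] - rational; roots negated = parameters, x = -1, C = \frac{11}{12}.


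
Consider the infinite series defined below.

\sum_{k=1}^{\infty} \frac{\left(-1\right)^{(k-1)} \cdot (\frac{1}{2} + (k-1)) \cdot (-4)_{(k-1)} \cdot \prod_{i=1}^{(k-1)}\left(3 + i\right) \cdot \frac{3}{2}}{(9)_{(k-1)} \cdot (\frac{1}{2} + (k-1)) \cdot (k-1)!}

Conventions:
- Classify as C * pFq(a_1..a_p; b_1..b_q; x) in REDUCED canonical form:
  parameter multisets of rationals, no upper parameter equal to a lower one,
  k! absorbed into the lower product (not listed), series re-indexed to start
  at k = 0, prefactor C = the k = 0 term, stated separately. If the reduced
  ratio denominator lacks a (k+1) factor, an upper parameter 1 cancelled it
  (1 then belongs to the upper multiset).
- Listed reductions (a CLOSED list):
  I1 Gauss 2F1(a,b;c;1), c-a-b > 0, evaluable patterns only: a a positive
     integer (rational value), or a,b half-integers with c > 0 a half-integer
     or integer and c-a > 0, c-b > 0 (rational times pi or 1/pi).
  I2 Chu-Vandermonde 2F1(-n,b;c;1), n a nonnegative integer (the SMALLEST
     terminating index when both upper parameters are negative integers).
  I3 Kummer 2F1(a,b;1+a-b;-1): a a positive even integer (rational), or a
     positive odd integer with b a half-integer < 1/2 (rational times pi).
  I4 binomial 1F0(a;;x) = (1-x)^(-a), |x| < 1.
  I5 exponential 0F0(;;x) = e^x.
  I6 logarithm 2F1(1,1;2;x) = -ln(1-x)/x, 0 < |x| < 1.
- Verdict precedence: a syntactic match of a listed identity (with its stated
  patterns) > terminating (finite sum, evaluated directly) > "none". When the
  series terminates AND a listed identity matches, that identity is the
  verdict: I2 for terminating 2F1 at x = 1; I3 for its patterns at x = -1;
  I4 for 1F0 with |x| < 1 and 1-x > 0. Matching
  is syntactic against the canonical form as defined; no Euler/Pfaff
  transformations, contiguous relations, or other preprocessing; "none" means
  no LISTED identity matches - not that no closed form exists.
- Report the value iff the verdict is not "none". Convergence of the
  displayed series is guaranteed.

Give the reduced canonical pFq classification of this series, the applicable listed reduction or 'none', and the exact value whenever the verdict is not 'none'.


With C = \frac{3}{2}: the canonical form is 2F1(-4, 4; 9; -1). Verdict: Kummer's theorem (I3) fires (x = -1; c = 9 equals 1+a-b for upper {-4, 4}: listed pattern). Value: 7.

The tell: from the first term \frac{3}{2}: the running product (prefactor 3/2) telescopes to a rising factorial.
Adjacent-term ratio: r(k) = -1 * (k-4) (k+4) / [(k+9) (k+1)] ; factor over Q: parameters, x = -1, and C = \frac{3}{2}.


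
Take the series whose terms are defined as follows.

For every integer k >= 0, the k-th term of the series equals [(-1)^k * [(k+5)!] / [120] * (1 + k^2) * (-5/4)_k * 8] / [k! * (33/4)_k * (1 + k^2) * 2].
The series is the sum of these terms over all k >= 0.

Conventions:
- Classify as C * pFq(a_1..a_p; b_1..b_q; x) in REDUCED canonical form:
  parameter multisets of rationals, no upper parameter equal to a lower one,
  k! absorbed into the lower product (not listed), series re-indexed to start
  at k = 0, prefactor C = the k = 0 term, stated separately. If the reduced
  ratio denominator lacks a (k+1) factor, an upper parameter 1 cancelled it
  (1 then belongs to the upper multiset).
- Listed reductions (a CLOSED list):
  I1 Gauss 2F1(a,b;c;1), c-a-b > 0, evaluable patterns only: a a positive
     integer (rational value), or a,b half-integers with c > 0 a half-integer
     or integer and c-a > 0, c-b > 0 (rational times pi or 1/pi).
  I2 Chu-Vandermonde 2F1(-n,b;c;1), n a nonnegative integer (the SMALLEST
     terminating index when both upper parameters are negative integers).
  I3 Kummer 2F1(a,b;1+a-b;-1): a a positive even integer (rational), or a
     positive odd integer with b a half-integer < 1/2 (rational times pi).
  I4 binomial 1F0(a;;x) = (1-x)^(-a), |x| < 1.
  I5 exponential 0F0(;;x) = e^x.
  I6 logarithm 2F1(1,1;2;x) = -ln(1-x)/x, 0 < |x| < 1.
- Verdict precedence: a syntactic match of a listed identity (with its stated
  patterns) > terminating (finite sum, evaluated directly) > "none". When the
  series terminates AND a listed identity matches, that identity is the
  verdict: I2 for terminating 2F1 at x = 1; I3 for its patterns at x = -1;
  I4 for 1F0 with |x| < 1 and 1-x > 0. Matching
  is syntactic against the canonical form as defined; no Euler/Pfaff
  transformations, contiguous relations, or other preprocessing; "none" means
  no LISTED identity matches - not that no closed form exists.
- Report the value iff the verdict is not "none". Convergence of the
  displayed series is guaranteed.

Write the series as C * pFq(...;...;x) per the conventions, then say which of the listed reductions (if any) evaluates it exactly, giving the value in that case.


Prefactor 4, argument -1: 2F1 with upper {-5/4, 6} over lower {33/4}. Verdict: Kummer's theorem (I3) applies (x = -1; c = 33/4 equals 1+a-b for upper {-5/4, 6}: listed pattern). Value: 1015/128.

Key observation: x = (-1) and the constant factors (C = 4) combine into one prefactor.
Term ratio: r(k) = (-1) * (k-5/4) (k+6) / [(k+33/4) (k+1)] ; factor over Q: parameters, x = (-1), and C = 4.


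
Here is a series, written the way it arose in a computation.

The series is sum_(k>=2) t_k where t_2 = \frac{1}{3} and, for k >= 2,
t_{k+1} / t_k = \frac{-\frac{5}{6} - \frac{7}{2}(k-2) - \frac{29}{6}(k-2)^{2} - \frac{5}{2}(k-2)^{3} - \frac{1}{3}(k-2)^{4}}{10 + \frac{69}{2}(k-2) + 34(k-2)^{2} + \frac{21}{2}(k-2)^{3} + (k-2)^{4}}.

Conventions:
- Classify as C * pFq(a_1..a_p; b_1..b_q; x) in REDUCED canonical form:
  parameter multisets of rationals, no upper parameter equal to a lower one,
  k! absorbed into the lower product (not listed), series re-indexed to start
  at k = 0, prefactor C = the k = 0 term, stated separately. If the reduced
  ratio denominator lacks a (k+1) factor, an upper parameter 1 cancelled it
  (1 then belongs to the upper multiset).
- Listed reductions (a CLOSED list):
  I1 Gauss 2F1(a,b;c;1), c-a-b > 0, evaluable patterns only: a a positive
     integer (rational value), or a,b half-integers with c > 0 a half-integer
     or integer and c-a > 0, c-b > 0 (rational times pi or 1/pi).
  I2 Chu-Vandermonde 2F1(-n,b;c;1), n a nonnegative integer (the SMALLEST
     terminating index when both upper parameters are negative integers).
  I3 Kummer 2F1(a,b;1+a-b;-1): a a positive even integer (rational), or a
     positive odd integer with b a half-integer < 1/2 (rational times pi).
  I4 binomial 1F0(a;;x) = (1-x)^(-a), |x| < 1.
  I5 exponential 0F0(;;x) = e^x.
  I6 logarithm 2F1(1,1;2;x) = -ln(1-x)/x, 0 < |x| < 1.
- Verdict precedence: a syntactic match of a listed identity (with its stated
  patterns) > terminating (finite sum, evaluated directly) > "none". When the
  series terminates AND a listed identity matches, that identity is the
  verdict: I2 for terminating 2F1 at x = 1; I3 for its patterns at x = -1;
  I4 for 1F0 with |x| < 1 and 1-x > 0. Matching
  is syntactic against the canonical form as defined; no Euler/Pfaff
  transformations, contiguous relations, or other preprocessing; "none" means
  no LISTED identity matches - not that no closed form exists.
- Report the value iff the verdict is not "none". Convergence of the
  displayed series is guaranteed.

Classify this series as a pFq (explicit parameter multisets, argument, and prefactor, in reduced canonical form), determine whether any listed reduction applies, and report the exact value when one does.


x = -\frac{1}{3} here; the reduced form reads 2F1, upper {1, 1}, lower {4}, C = \frac{1}{3}. Verdict: none - this 2F1 at x = -\frac{1}{3} matches no listed pattern, and upper {1, 1} holds no stopper.

The tell: x = -\frac{1}{3} and the parameter 5 appears in both the upper and lower lists and cancels (alongside the other common factor).
Ratio: r(k) = -\frac{1}{3} * (k+1) (k+1) / [(k+4) (k+1)] - poly over poly, x = -\frac{1}{3} from leading terms; C = \frac{1}{3} at k = 0.


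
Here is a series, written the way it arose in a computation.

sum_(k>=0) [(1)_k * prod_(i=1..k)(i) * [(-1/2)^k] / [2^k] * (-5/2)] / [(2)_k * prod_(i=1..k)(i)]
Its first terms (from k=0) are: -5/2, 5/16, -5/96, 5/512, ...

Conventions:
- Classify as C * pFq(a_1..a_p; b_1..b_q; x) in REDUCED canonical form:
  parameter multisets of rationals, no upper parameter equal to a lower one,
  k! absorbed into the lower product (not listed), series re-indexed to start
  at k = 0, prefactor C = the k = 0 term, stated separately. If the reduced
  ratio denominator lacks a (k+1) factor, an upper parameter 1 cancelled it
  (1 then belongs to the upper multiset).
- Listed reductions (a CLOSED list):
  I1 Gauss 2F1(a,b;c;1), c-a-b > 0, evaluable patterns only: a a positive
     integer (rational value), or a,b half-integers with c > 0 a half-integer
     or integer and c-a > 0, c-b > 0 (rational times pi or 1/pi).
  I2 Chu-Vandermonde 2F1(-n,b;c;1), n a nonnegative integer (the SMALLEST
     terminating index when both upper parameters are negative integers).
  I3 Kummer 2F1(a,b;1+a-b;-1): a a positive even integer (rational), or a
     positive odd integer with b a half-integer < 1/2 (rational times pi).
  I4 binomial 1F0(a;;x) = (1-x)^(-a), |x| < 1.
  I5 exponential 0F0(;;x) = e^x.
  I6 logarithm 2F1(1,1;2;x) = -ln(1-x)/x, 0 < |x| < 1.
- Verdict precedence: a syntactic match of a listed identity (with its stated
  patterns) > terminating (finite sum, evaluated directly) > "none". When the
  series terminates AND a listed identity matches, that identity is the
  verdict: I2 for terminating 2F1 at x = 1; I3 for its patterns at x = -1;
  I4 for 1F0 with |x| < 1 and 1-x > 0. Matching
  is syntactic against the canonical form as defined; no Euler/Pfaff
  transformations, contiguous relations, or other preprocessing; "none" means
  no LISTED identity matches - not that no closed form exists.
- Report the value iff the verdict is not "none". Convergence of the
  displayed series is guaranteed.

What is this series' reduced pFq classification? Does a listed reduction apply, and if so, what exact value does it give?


Canonical form: C = -5/2 times 2F1 with upper {1, 1}, lower {2}, x = -1/4. Verdict: this is the logarithmic series (I6) (the logarithm: parameters (1,1;2), x = -1/4). Value: (-10) * ln(5/4).

The tell: with t_0 = -5/2, the product of the first k integers (C = -5/2) is k!.
Consecutive-term ratio: r(k) = (-1/4) * (k+1) (k+1) / [(k+2) (k+1)] - rational in k. x = (-1/4); t_0 = -5/2; negate the roots.
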